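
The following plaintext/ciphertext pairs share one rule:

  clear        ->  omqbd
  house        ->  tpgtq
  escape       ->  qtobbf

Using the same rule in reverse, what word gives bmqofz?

plenty

Shifts by position in clear: pos 0: c→o (+12), pos 1: l→m (+1), pos 2: e→q (+12), pos 3: a→b (+1) — repeating every 2. It's a Vigenère-style cipher with numeric key [12,1]: position i shifts by key[i mod 2].
Reversing it on bmqofz: b−12=p, m−1=l, q−12=e, o−1=n, f−12=t, z−1=y.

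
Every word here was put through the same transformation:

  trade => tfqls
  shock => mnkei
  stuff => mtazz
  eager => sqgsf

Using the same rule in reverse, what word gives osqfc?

This is an affine cipher: with a=0,…,z=25, each position x becomes (7x+16) mod 26.
Decoding osqfc: o(14)→15·(14−16)≡22=w; s(18)→15·(18−16)≡4=e; q(16)→15·(16−16)≡0=a; f(5)→15·(5−16)≡17=r; c(2)→15·(2−16)≡24=y (all mod 26).

weary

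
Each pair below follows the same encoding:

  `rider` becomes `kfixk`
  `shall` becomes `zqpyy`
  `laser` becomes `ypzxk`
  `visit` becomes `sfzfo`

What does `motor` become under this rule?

nrork

r(17)→k(10) and i(8)→f(5) fit y≡15x+15 (mod 26); the inverse of 15 mod 26 is 7. This is an affine cipher: with a=0,…,z=25, each position x becomes (15x+15) mod 26.
Applying it to motor: m(12)→15·12+15≡13=n; o(14)→15·14+15≡17=r; t(19)→15·19+15≡14=o; o(14)→15·14+15≡17=r; r(17)→15·17+15≡10=k (all mod 26).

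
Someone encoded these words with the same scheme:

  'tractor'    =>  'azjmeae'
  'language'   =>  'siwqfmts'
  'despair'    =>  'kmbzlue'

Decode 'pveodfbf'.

investor

In tractor: t→a is +7, r→z is +8, a→j is +9, c→m is +10 — the shift increases by 1 each position. Each letter shifts forward by (position + 7), i.e. 7, 8, 9, … — the shift grows by one for each successive letter.
Undoing it on pveodfbf: p−7=i, v−8=n, e−9=v, o−10=e, d−11=s, f−12=t, b−13=o, f−14=r.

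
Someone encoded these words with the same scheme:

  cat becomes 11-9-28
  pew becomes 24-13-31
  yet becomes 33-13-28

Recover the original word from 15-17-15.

gig

c is letter #3 and maps to 11: an offset of 8. Each letter is replaced by its alphabet position (a=1..z=26) + 8.
Decoding 15-17-15: 15→(15−8)÷1=7=g, 17→(17−8)÷1=9=i, 15→(15−8)÷1=7=g.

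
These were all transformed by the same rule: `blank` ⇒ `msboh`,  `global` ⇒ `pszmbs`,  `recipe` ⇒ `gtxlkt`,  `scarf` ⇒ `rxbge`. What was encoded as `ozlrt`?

noise

b(1)→m(12) and l(11)→s(18) fit y≡11x+1 (mod 26); the inverse of 11 mod 26 is 19. Treating letters as 0–25, the rule is x ↦ 11x + 1 (mod 26).
Undoing it on ozlrt: o(14)→19·(14−1)≡13=n; z(25)→19·(25−1)≡14=o; l(11)→19·(11−1)≡8=i; r(17)→19·(17−1)≡18=s; t(19)→19·(19−1)≡4=e (all mod 26).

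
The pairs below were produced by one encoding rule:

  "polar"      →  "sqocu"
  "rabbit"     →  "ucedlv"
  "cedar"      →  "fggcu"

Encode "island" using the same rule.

luocqf

Shifts by position in polar: pos 0: p→s (+3), pos 1: o→q (+2), pos 2: l→o (+3), pos 3: a→c (+2) — repeating every 2. The shifts repeat in a cycle of length 2: positions 0,1,… shift by +3, +2, then the pattern repeats.
Applying it to island: i+3=l, s+2=u, l+3=o, a+2=c, n+3=q, d+2=f.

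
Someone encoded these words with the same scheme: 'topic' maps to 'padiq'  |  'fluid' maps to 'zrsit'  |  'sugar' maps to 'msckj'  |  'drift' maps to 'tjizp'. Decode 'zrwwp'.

fleet

This is an affine cipher: with a=0,…,z=25, each position x becomes (3x+10) mod 26.
Decoding zrwwp: z(25)→9·(25−10)≡5=f; r(17)→9·(17−10)≡11=l; w(22)→9·(22−10)≡4=e; w(22)→9·(22−10)≡4=e; p(15)→9·(15−10)≡19=t (all mod 26).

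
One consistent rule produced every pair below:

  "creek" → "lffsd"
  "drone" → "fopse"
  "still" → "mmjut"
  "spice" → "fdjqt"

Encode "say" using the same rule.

zbt

The output letters match the input read backwards, each shifted +1: creek reversed is keerc. Two steps: reverse the string, then apply a Caesar shift of +1.
For say: reverse → yas; then shift: y+1=z, a+1=b, s+1=t.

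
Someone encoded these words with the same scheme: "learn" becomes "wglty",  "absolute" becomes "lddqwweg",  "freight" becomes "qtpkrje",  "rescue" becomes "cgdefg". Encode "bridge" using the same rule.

Shifts by position in learn: pos 0: l→w (+11), pos 1: e→g (+2), pos 2: a→l (+11), pos 3: r→t (+2) — repeating every 2. A repeating key of period 2 is used — shifts +11, +2 over and over.
On bridge: b+11=m, r+2=t, i+11=t, d+2=f, g+11=r, e+2=g.

mttfrg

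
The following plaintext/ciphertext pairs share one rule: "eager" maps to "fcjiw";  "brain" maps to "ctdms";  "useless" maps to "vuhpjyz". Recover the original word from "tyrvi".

In eager: e→f is +1, a→c is +2, g→j is +3, e→i is +4 — the shift increases by 1 each position. Each letter shifts forward by (position + 1), i.e. 1, 2, 3, … — the shift grows by one for each successive letter.
Undoing it on tyrvi: t−1=s, y−2=w, r−3=o, v−4=r, i−5=d.

sword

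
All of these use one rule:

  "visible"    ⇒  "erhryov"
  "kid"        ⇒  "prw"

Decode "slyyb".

hobby

Each pair mirrors across the alphabet (v↔e, i↔r, s↔h): positions sum to 25. Each letter is replaced by its mirror in the alphabet: a↔z, b↔y, c↔x, and so on (the Atbash cipher).
Reversing it on slyyb: s↔h, l↔o, y↔b, y↔b, b↔y.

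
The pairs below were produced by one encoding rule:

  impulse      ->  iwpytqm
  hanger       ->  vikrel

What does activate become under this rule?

The word is reversed, then every letter is shifted forward by 4.
For activate: reverse → etavitca; then shift: e+4=i, t+4=x, a+4=e, v+4=z, i+4=m, t+4=x, c+4=g, a+4=e.

ixezmxge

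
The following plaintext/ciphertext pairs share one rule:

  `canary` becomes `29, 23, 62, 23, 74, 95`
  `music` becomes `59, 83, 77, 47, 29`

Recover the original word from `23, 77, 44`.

c(#3)→29 and a(#1)→23: differences scale by 3, so n = 3·pos + 20. The formula is n = 3×(alphabet index, a=1) + 20.
Decoding 23, 77, 44: 23→(23−20)÷3=1=a, 77→(77−20)÷3=19=s, 44→(44−20)÷3=8=h.

ash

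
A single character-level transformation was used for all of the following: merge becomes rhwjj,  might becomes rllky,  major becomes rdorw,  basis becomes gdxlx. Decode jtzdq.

Shifts by position in merge: pos 0: m→r (+5), pos 1: e→h (+3), pos 2: r→w (+5), pos 3: g→j (+3) — repeating every 2. The shifts repeat in a cycle of length 2: positions 0,1,… shift by +5, +3, then the pattern repeats.
Undoing it on jtzdq: j−5=e, t−3=q, z−5=u, d−3=a, q−5=l.

equal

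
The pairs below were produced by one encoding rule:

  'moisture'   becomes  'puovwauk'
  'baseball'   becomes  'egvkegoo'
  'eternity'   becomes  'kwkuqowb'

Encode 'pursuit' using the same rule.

sauvaow

The shift depends on letter class: consonant m→p is +3, but vowel o→u is +6. Two shifts are in play — +6 for a/e/i/o/u, +3 for every other letter.
On pursuit: p(cons)+3=s, u(vowel)+6=a, r(cons)+3=u, s(cons)+3=v, u(vowel)+6=a, i(vowel)+6=o, t(cons)+3=w.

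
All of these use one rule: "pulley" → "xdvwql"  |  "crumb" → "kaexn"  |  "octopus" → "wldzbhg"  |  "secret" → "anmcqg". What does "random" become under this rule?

In pulley: p→x is +8, u→d is +9, l→v is +10, l→w is +11 — the shift increases by 1 each position. Each letter shifts forward by (position + 8), i.e. 8, 9, 10, … — the shift grows by one for each successive letter.
For random: r+8=z, a+9=j, n+10=x, d+11=o, o+12=a, m+13=z.

zjxoaz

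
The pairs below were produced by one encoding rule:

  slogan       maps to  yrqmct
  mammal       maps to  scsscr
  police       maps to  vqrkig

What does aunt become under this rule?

The shift depends on letter class: consonant s→y is +6, but vowel o→q is +2. Vowels shift forward by 2 and consonants shift forward by 6.
Applying it to aunt: a(vowel)+2=c, u(vowel)+2=w, n(cons)+6=t, t(cons)+6=z.

cwtz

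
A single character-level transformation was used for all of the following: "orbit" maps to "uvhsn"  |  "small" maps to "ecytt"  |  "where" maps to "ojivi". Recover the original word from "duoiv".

o(14)→u(20) and r(17)→v(21) fit y≡9x+24 (mod 26); the inverse of 9 mod 26 is 3. Each letter's alphabet position (a=0..z=25) is mapped through 9·x+24 mod 26 — an affine cipher.
Decoding duoiv: d(3)→3·(3−24)≡15=p; u(20)→3·(20−24)≡14=o; o(14)→3·(14−24)≡22=w; i(8)→3·(8−24)≡4=e; v(21)→3·(21−24)≡17=r (all mod 26).

power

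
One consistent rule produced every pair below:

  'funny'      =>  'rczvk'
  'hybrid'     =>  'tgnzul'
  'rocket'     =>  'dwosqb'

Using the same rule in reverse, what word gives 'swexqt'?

gospel

The shifts repeat in a cycle of length 2: positions 0,1,… shift by +12, +8, then the pattern repeats.
Undoing it on swexqt: s−12=g, w−8=o, e−12=s, x−8=p, q−12=e, t−8=l.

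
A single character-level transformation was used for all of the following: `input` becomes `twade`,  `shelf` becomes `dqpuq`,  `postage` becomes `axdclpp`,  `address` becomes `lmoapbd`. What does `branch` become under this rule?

malwnq

Shifts by position in input: pos 0: i→t (+11), pos 1: n→w (+9), pos 2: p→a (+11), pos 3: u→d (+9) — repeating every 2. The shifts repeat in a cycle of length 2: positions 0,1,… shift by +11, +9, then the pattern repeats.
For branch: b+11=m, r+9=a, a+11=l, n+9=w, c+11=n, h+9=q.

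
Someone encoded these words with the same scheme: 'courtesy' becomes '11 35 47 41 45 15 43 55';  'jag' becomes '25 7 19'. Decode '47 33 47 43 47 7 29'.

c(#3)→11 and o(#15)→35: differences scale by 2, so n = 2·pos + 5. The formula is n = 2×(alphabet index, a=1) + 5.
Undoing it on 47 33 47 43 47 7 29: 47→(47−5)÷2=21=u, 33→(33−5)÷2=14=n, 47→(47−5)÷2=21=u, 43→(43−5)÷2=19=s, 47→(47−5)÷2=21=u, 7→(7−5)÷2=1=a, 29→(29−5)÷2=12=l.

unusual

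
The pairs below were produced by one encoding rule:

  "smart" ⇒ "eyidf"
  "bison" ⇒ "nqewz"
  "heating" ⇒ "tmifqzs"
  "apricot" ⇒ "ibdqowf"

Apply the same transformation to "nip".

zqb

The shift depends on letter class: consonant s→e is +12, but vowel a→i is +8. Two shifts are in play — +8 for a/e/i/o/u, +12 for every other letter.
Applying it to nip: n(cons)+12=z, i(vowel)+8=q, p(cons)+12=b.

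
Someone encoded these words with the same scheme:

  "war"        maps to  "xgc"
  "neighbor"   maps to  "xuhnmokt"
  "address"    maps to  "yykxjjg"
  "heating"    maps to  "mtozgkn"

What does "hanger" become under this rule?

The output letters match the input read backwards, each shifted +6: war reversed is raw. Read the word backwards and shift each letter +6.
For hanger: reverse → regnah; then shift: r+6=x, e+6=k, g+6=m, n+6=t, a+6=g, h+6=n.

xkmtgn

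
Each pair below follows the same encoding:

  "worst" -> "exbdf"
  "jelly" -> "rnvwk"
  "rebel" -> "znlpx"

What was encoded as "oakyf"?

grant

Each letter shifts forward by (position + 8), i.e. 8, 9, 10, … — the shift grows by one for each successive letter.
Undoing it on oakyf: o−8=g, a−9=r, k−10=a, y−11=n, f−12=t.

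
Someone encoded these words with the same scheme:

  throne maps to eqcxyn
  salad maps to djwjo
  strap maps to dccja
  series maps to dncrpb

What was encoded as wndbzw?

Shifts by position in throne: pos 0: t→e (+11), pos 1: h→q (+9), pos 2: r→c (+11), pos 3: o→x (+9) — repeating every 2. A repeating key of period 2 is used — shifts +11, +9 over and over.
Undoing it on wndbzw: w−11=l, n−9=e, d−11=s, b−9=s, z−11=o, w−9=n.

lesson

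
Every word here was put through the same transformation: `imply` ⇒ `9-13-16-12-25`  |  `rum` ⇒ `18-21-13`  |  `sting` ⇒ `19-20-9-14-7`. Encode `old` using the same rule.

Each letter is replaced by its alphabet position (a=1, b=2, …, z=26).
Applying it to old: o=15→15, l=12→12, d=4→4.

15-12-4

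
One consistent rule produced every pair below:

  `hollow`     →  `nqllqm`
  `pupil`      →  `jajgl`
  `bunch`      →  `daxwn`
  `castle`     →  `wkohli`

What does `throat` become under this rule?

h(7)→n(13) and o(14)→q(16) fit y≡19x+10 (mod 26); the inverse of 19 mod 26 is 11. This is an affine cipher: with a=0,…,z=25, each position x becomes (19x+10) mod 26.
On throat: t(19)→19·19+10≡7=h; h(7)→19·7+10≡13=n; r(17)→19·17+10≡21=v; o(14)→19·14+10≡16=q; a(0)→19·0+10≡10=k; t(19)→19·19+10≡7=h (all mod 26).

hnvqkh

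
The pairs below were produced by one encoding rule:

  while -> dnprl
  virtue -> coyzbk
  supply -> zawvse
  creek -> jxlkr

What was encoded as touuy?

minor

Shifts by position in while: pos 0: w→d (+7), pos 1: h→n (+6), pos 2: i→p (+7), pos 3: l→r (+6) — repeating every 2. It's a Vigenère-style cipher with numeric key [7,6]: position i shifts by key[i mod 2].
Decoding touuy: t−7=m, o−6=i, u−7=n, u−6=o, y−7=r.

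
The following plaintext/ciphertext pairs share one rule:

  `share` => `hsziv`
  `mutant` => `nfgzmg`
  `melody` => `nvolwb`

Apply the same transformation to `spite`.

Each pair mirrors across the alphabet (s↔h, h↔s, a↔z): positions sum to 25. This is the alphabet-reversal cipher (Atbash): a becomes z, b becomes y, etc.
For spite: s↔h, p↔k, i↔r, t↔g, e↔v.

hkrgv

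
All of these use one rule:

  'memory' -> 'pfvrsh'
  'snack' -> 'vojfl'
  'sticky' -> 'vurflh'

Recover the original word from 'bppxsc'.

yogurt

Shifts by position in memory: pos 0: m→p (+3), pos 1: e→f (+1), pos 2: m→v (+9), pos 3: o→r (+3), pos 4: r→s (+1), pos 5: y→h (+9) — repeating every 3. The shifts repeat in a cycle of length 3: positions 0,1,… shift by +3, +1, +9, then the pattern repeats.
Undoing it on bppxsc: b−3=y, p−1=o, p−9=g, x−3=u, s−1=r, c−9=t.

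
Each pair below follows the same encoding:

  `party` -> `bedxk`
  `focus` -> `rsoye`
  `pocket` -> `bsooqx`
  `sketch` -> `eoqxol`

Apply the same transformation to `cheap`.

Shifts by position in party: pos 0: p→b (+12), pos 1: a→e (+4), pos 2: r→d (+12), pos 3: t→x (+4) — repeating every 2. The shifts repeat in a cycle of length 2: positions 0,1,… shift by +12, +4, then the pattern repeats.
Applying it to cheap: c+12=o, h+4=l, e+12=q, a+4=e, p+12=b.

olqeb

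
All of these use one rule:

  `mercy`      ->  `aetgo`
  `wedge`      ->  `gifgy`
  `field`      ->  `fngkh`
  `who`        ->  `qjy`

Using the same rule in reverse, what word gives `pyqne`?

clown

The output letters match the input read backwards, each shifted +2: mercy reversed is ycrem. Read the word backwards and shift each letter +2.
Undoing it on pyqne: shift back: p−2=n, y−2=w, q−2=o, n−2=l, e−2=c → nwolc; then reverse → clown.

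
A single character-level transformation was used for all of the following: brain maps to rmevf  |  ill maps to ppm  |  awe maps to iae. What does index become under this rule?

The output letters match the input read backwards, each shifted +4: brain reversed is niarb. Read the word backwards and shift each letter +4.
On index: reverse → xedni; then shift: x+4=b, e+4=i, d+4=h, n+4=r, i+4=m.

bihrm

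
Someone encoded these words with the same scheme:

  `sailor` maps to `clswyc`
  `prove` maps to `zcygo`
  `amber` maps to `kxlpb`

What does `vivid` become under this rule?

ftftn

Shifts by position in sailor: pos 0: s→c (+10), pos 1: a→l (+11), pos 2: i→s (+10), pos 3: l→w (+11) — repeating every 2. It's a Vigenère-style cipher with numeric key [10,11]: position i shifts by key[i mod 2].
On vivid: v+10=f, i+11=t, v+10=f, i+11=t, d+10=n.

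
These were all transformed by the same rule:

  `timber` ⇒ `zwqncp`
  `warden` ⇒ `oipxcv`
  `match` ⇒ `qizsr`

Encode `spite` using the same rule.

t(19)→z(25) and i(8)→w(22) fit y≡5x+8 (mod 26); the inverse of 5 mod 26 is 21. Treating letters as 0–25, the rule is x ↦ 5x + 8 (mod 26).
On spite: s(18)→5·18+8≡20=u; p(15)→5·15+8≡5=f; i(8)→5·8+8≡22=w; t(19)→5·19+8≡25=z; e(4)→5·4+8≡2=c (all mod 26).

ufwzc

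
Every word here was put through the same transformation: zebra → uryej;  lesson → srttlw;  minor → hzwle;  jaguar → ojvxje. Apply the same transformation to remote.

erhlir

z(25)→u(20) and e(4)→r(17) fit y≡15x+9 (mod 26); the inverse of 15 mod 26 is 7. This is an affine cipher: with a=0,…,z=25, each position x becomes (15x+9) mod 26.
On remote: r(17)→15·17+9≡4=e; e(4)→15·4+9≡17=r; m(12)→15·12+9≡7=h; o(14)→15·14+9≡11=l; t(19)→15·19+9≡8=i; e(4)→15·4+9≡17=r (all mod 26).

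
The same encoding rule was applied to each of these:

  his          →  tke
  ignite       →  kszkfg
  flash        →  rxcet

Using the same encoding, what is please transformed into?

The shift depends on letter class: consonant h→t is +12, but vowel i→k is +2. Two shifts are in play — +2 for a/e/i/o/u, +12 for every other letter.
On please: p(cons)+12=b, l(cons)+12=x, e(vowel)+2=g, a(vowel)+2=c, s(cons)+12=e, e(vowel)+2=g.

bxgceg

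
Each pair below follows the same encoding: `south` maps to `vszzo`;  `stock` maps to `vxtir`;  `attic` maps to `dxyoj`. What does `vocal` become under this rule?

yshgs

In south: s→v is +3, o→s is +4, u→z is +5, t→z is +6 — the shift increases by 1 each position. Letter i (0-indexed) is shifted by i+3, so successive shifts are 3, 4, 5, ….
On vocal: v+3=y, o+4=s, c+5=h, a+6=g, l+7=s.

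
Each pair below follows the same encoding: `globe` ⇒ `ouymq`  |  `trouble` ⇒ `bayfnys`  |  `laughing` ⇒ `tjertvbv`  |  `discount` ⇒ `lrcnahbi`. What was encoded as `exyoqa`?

In globe: g→o is +8, l→u is +9, o→y is +10, b→m is +11 — the shift increases by 1 each position. The shift increases by 1 at each position, starting from +8: 8, 9, 10, ….
Reversing it on exyoqa: e−8=w, x−9=o, y−10=o, o−11=d, q−12=e, a−13=n.

wooden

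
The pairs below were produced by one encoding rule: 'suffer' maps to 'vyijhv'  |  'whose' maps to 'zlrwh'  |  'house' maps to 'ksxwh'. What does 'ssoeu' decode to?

Shifts by position in suffer: pos 0: s→v (+3), pos 1: u→y (+4), pos 2: f→i (+3), pos 3: f→j (+4) — repeating every 2. The shifts repeat in a cycle of length 2: positions 0,1,… shift by +3, +4, then the pattern repeats.
Decoding ssoeu: s−3=p, s−4=o, o−3=l, e−4=a, u−3=r.

polar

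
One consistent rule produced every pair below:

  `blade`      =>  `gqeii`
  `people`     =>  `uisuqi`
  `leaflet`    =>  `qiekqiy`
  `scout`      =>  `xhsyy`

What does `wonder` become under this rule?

bssiiw

The shift depends on letter class: consonant b→g is +5, but vowel a→e is +4. Vowels shift forward by 4 and consonants shift forward by 5.
For wonder: w(cons)+5=b, o(vowel)+4=s, n(cons)+5=s, d(cons)+5=i, e(vowel)+4=i, r(cons)+5=w.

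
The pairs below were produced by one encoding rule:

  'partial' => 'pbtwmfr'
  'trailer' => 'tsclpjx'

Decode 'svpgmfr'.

sundial

In partial: p→p is +0, a→b is +1, r→t is +2, t→w is +3 — the shift increases by 1 each position. The shift increases by 1 at each position, starting from +0: 0, 1, 2, ….
Undoing it on svpgmfr: s−0=s, v−1=u, p−2=n, g−3=d, m−4=i, f−5=a, r−6=l.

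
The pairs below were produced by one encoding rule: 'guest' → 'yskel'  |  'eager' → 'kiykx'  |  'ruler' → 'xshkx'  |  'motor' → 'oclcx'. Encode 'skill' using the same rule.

g(6)→y(24) and u(20)→s(18) fit y≡7x+8 (mod 26); the inverse of 7 mod 26 is 15. Treating letters as 0–25, the rule is x ↦ 7x + 8 (mod 26).
For skill: s(18)→7·18+8≡4=e; k(10)→7·10+8≡0=a; i(8)→7·8+8≡12=m; l(11)→7·11+8≡7=h; l(11)→7·11+8≡7=h (all mod 26).

eamhh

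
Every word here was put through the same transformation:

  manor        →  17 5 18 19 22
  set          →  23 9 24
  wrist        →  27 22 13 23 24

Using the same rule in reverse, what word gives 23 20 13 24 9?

spite

m is letter #13 and maps to 17: an offset of 4. The number is (letter's place in the alphabet, a=1) + 4.
Reversing it on 23 20 13 24 9: 23→(23−4)÷1=19=s, 20→(20−4)÷1=16=p, 13→(13−4)÷1=9=i, 24→(24−4)÷1=20=t, 9→(9−4)÷1=5=e.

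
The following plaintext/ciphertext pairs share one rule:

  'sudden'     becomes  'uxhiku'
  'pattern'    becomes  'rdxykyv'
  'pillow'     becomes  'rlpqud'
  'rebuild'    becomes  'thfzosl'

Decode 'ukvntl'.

In sudden: s→u is +2, u→x is +3, d→h is +4, d→i is +5 — the shift increases by 1 each position. Letter i (0-indexed) is shifted by i+2, so successive shifts are 2, 3, 4, ….
Undoing it on ukvntl: u−2=s, k−3=h, v−4=r, n−5=i, t−6=n, l−7=e.

shrine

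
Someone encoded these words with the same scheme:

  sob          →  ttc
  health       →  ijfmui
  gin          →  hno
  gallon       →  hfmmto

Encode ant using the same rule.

fou

The rule splits by letter class: vowels +5, consonants +1.
Applying it to ant: a(vowel)+5=f, n(cons)+1=o, t(cons)+1=u.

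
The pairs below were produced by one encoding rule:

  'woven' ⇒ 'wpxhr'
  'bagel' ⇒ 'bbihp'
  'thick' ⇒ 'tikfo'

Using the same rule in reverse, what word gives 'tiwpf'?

In woven: w→w is +0, o→p is +1, v→x is +2, e→h is +3 — the shift increases by 1 each position. Each letter shifts forward by its position index (0, 1, 2, …) — the shift grows by one for each successive letter.
Decoding tiwpf: t−0=t, i−1=h, w−2=u, p−3=m, f−4=b.

thumb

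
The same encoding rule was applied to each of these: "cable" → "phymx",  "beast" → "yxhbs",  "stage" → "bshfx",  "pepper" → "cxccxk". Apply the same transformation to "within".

c(2)→p(15) and a(0)→h(7) fit y≡17x+7 (mod 26); the inverse of 17 mod 26 is 23. Each letter's alphabet position (a=0..z=25) is mapped through 17·x+7 mod 26 — an affine cipher.
Applying it to within: w(22)→17·22+7≡17=r; i(8)→17·8+7≡13=n; t(19)→17·19+7≡18=s; h(7)→17·7+7≡22=w; i(8)→17·8+7≡13=n; n(13)→17·13+7≡20=u (all mod 26).

rnswnu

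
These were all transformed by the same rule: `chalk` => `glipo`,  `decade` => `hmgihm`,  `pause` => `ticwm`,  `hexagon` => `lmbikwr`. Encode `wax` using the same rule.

The shift depends on letter class: consonant c→g is +4, but vowel a→i is +8. Vowels shift forward by 8 and consonants shift forward by 4.
For wax: w(cons)+4=a, a(vowel)+8=i, x(cons)+4=b.

aib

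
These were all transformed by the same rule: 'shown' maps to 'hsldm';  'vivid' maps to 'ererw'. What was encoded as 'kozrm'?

Each pair mirrors across the alphabet (s↔h, h↔s, o↔l): positions sum to 25. This is the alphabet-reversal cipher (Atbash): a becomes z, b becomes y, etc.
Undoing it on kozrm: k↔p, o↔l, z↔a, r↔i, m↔n.

plain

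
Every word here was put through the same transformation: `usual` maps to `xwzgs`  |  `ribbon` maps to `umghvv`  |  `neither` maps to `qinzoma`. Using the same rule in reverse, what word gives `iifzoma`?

feather

In usual: u→x is +3, s→w is +4, u→z is +5, a→g is +6 — the shift increases by 1 each position. The shift increases by 1 at each position, starting from +3: 3, 4, 5, ….
Reversing it on iifzoma: i−3=f, i−4=e, f−5=a, z−6=t, o−7=h, m−8=e, a−9=r.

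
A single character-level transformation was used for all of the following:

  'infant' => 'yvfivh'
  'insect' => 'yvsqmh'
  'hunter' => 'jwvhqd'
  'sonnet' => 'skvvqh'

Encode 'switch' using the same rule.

sayhmj

i(8)→y(24) and n(13)→v(21) fit y≡15x+8 (mod 26); the inverse of 15 mod 26 is 7. Each letter's alphabet position (a=0..z=25) is mapped through 15·x+8 mod 26 — an affine cipher.
On switch: s(18)→15·18+8≡18=s; w(22)→15·22+8≡0=a; i(8)→15·8+8≡24=y; t(19)→15·19+8≡7=h; c(2)→15·2+8≡12=m; h(7)→15·7+8≡9=j (all mod 26).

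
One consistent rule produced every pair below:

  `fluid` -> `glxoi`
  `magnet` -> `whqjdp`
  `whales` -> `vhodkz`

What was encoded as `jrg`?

dog

Two steps: reverse the string, then apply a Caesar shift of +3.
Undoing it on jrg: shift back: j−3=g, r−3=o, g−3=d → god; then reverse → dog.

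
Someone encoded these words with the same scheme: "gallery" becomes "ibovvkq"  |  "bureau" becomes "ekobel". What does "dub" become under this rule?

The output letters match the input read backwards, each shifted +10: gallery reversed is yrellag. Read the word backwards and shift each letter +10.
On dub: reverse → bud; then shift: b+10=l, u+10=e, d+10=n.

len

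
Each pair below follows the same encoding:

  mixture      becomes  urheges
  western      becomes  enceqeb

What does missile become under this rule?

In mixture: m→u is +8, i→r is +9, x→h is +10, t→e is +11 — the shift increases by 1 each position. The shift increases by 1 at each position, starting from +8: 8, 9, 10, ….
For missile: m+8=u, i+9=r, s+10=c, s+11=d, i+12=u, l+13=y, e+14=s.

urcduys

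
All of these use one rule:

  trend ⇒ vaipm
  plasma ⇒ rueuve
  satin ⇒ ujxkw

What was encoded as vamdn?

tribe

It's a Vigenère-style cipher with numeric key [2,9,4]: position i shifts by key[i mod 3].
Reversing it on vamdn: v−2=t, a−9=r, m−4=i, d−2=b, n−9=e.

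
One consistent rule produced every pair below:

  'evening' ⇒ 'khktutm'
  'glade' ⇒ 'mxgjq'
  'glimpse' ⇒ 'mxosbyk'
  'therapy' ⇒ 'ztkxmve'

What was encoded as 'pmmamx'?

Shifts by position in evening: pos 0: e→k (+6), pos 1: v→h (+12), pos 2: e→k (+6), pos 3: n→t (+6), pos 4: i→u (+12), pos 5: n→t (+6) — repeating every 3. It's a Vigenère-style cipher with numeric key [6,12,6]: position i shifts by key[i mod 3].
Undoing it on pmmamx: p−6=j, m−12=a, m−6=g, a−6=u, m−12=a, x−6=r.

jaguar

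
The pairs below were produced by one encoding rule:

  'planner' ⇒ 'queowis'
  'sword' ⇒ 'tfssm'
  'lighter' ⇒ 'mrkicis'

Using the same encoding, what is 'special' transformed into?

tyidrem

Shifts by position in planner: pos 0: p→q (+1), pos 1: l→u (+9), pos 2: a→e (+4), pos 3: n→o (+1), pos 4: n→w (+9), pos 5: e→i (+4) — repeating every 3. A repeating key of period 3 is used — shifts +1, +9, +4 over and over.
For special: s+1=t, p+9=y, e+4=i, c+1=d, i+9=r, a+4=e, l+1=m.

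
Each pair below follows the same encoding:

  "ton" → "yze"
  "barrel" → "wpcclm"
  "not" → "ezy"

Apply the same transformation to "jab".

The output letters match the input read backwards, each shifted +11: ton reversed is not. The word is reversed, then every letter is shifted forward by 11.
For jab: reverse → baj; then shift: b+11=m, a+11=l, j+11=u.

mlu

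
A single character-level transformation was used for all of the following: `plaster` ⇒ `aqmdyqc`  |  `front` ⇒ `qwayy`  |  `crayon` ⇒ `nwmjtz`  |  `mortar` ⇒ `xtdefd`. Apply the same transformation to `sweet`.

Shifts by position in plaster: pos 0: p→a (+11), pos 1: l→q (+5), pos 2: a→m (+12), pos 3: s→d (+11), pos 4: t→y (+5), pos 5: e→q (+12) — repeating every 3. The shifts repeat in a cycle of length 3: positions 0,1,… shift by +11, +5, +12, then the pattern repeats.
Applying it to sweet: s+11=d, w+5=b, e+12=q, e+11=p, t+5=y.

dbqpy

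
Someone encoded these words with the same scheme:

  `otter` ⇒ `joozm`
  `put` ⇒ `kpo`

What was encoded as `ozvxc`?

Every letter moves 21 places later in the alphabet, wrapping around z→a.
Decoding ozvxc: o−21=t, z−21=e, v−21=a, x−21=c, c−21=h.

teach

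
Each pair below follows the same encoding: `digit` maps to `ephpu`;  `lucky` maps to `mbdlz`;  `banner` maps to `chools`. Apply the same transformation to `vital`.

The shift depends on letter class: consonant d→e is +1, but vowel i→p is +7. Two shifts are in play — +7 for a/e/i/o/u, +1 for every other letter.
For vital: v(cons)+1=w, i(vowel)+7=p, t(cons)+1=u, a(vowel)+7=h, l(cons)+1=m.

wpuhm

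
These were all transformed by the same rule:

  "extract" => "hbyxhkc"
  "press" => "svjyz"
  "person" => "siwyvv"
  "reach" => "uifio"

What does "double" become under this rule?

gszhsm

In extract: e→h is +3, x→b is +4, t→y is +5, r→x is +6 — the shift increases by 1 each position. Letter i (0-indexed) is shifted by i+3, so successive shifts are 3, 4, 5, ….
Applying it to double: d+3=g, o+4=s, u+5=z, b+6=h, l+7=s, e+8=m.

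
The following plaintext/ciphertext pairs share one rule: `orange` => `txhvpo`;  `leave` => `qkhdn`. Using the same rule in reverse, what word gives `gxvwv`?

broom

In orange: o→t is +5, r→x is +6, a→h is +7, n→v is +8 — the shift increases by 1 each position. Letter i (0-indexed) is shifted by i+5, so successive shifts are 5, 6, 7, ….
Undoing it on gxvwv: g−5=b, x−6=r, v−7=o, w−8=o, v−9=m.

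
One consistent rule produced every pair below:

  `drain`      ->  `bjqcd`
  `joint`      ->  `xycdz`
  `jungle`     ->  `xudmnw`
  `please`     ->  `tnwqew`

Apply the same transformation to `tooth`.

d(3)→b(1) and r(17)→j(9) fit y≡21x+16 (mod 26); the inverse of 21 mod 26 is 5. This is an affine cipher: with a=0,…,z=25, each position x becomes (21x+16) mod 26.
For tooth: t(19)→21·19+16≡25=z; o(14)→21·14+16≡24=y; o(14)→21·14+16≡24=y; t(19)→21·19+16≡25=z; h(7)→21·7+16≡7=h (all mod 26).

zyyzh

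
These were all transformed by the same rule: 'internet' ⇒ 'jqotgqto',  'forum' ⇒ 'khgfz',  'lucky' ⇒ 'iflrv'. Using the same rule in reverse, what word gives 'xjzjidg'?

Treating letters as 0–25, the rule is x ↦ 17x + 3 (mod 26).
Undoing it on xjzjidg: x(23)→23·(23−3)≡18=s; j(9)→23·(9−3)≡8=i; z(25)→23·(25−3)≡12=m; j(9)→23·(9−3)≡8=i; i(8)→23·(8−3)≡11=l; d(3)→23·(3−3)≡0=a; g(6)→23·(6−3)≡17=r (all mod 26).

similar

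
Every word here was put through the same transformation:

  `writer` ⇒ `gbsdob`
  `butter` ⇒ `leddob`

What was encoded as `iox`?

Compare letters: w→g is +10, r→b is +10, i→s is +10 — a constant shift. It's a constant shift of +10 (ROT10).
Reversing it on iox: i−10=y, o−10=e, x−10=n.

yen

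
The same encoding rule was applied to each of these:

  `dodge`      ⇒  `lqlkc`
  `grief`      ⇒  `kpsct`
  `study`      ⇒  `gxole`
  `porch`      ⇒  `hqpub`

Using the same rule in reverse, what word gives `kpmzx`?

grant

d(3)→l(11) and o(14)→q(16) fit y≡17x+12 (mod 26); the inverse of 17 mod 26 is 23. Treating letters as 0–25, the rule is x ↦ 17x + 12 (mod 26).
Reversing it on kpmzx: k(10)→23·(10−12)≡6=g; p(15)→23·(15−12)≡17=r; m(12)→23·(12−12)≡0=a; z(25)→23·(25−12)≡13=n; x(23)→23·(23−12)≡19=t (all mod 26).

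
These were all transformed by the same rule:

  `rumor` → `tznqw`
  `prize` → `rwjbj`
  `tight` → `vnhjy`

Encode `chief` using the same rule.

emjgk

It's a Vigenère-style cipher with numeric key [2,5,1]: position i shifts by key[i mod 3].
Applying it to chief: c+2=e, h+5=m, i+1=j, e+2=g, f+5=k.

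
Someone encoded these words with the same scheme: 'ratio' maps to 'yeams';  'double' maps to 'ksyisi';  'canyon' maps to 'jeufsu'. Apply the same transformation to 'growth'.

nysdao

The shift depends on letter class: consonant r→y is +7, but vowel a→e is +4. Vowels shift forward by 4 and consonants shift forward by 7.
For growth: g(cons)+7=n, r(cons)+7=y, o(vowel)+4=s, w(cons)+7=d, t(cons)+7=a, h(cons)+7=o.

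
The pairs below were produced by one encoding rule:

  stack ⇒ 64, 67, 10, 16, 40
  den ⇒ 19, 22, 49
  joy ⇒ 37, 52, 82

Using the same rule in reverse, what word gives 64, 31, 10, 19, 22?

shade

s(#19)→64 and t(#20)→67: differences scale by 3, so n = 3·pos + 7. With a=1..z=26, the number is 3·pos + 7.
Decoding 64, 31, 10, 19, 22: 64→(64−7)÷3=19=s, 31→(31−7)÷3=8=h, 10→(10−7)÷3=1=a, 19→(19−7)÷3=4=d, 22→(22−7)÷3=5=e.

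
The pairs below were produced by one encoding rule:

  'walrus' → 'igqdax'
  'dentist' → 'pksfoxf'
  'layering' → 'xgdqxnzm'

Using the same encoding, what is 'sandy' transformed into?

Shifts by position in walrus: pos 0: w→i (+12), pos 1: a→g (+6), pos 2: l→q (+5), pos 3: r→d (+12), pos 4: u→a (+6), pos 5: s→x (+5) — repeating every 3. A repeating key of period 3 is used — shifts +12, +6, +5 over and over.
For sandy: s+12=e, a+6=g, n+5=s, d+12=p, y+6=e.

egspe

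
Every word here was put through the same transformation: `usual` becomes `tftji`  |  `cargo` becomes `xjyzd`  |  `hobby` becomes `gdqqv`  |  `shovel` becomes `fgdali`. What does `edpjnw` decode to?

domain

u(20)→t(19) and s(18)→f(5) fit y≡7x+9 (mod 26); the inverse of 7 mod 26 is 15. Treating letters as 0–25, the rule is x ↦ 7x + 9 (mod 26).
Undoing it on edpjnw: e(4)→15·(4−9)≡3=d; d(3)→15·(3−9)≡14=o; p(15)→15·(15−9)≡12=m; j(9)→15·(9−9)≡0=a; n(13)→15·(13−9)≡8=i; w(22)→15·(22−9)≡13=n (all mod 26).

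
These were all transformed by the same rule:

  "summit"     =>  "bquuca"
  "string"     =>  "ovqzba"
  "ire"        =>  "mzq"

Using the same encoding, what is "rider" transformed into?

zmlqz

The output letters match the input read backwards, each shifted +8: summit reversed is timmus. Two steps: reverse the string, then apply a Caesar shift of +8.
On rider: reverse → redir; then shift: r+8=z, e+8=m, d+8=l, i+8=q, r+8=z.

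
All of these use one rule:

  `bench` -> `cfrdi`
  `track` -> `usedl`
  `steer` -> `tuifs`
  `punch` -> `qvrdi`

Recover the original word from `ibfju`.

habit

Shifts by position in bench: pos 0: b→c (+1), pos 1: e→f (+1), pos 2: n→r (+4), pos 3: c→d (+1), pos 4: h→i (+1) — repeating every 3. It's a Vigenère-style cipher with numeric key [1,1,4]: position i shifts by key[i mod 3].
Reversing it on ibfju: i−1=h, b−1=a, f−4=b, j−1=i, u−1=t.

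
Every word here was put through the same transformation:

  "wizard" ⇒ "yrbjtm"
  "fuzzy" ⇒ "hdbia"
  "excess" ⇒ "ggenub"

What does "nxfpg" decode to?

lodge

Shifts by position in wizard: pos 0: w→y (+2), pos 1: i→r (+9), pos 2: z→b (+2), pos 3: a→j (+9) — repeating every 2. The shifts repeat in a cycle of length 2: positions 0,1,… shift by +2, +9, then the pattern repeats.
Undoing it on nxfpg: n−2=l, x−9=o, f−2=d, p−9=g, g−2=e.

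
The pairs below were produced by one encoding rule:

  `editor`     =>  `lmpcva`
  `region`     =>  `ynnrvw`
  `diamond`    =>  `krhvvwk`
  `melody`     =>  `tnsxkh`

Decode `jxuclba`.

Shifts by position in editor: pos 0: e→l (+7), pos 1: d→m (+9), pos 2: i→p (+7), pos 3: t→c (+9) — repeating every 2. It's a Vigenère-style cipher with numeric key [7,9]: position i shifts by key[i mod 2].
Undoing it on jxuclba: j−7=c, x−9=o, u−7=n, c−9=t, l−7=e, b−9=s, a−7=t.

contest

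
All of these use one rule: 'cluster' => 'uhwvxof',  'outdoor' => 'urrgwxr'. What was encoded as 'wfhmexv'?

subject

The output letters match the input read backwards, each shifted +3: cluster reversed is retsulc. Two steps: reverse the string, then apply a Caesar shift of +3.
Undoing it on wfhmexv: shift back: w−3=t, f−3=c, h−3=e, m−3=j, e−3=b, x−3=u, v−3=s → tcejbus; then reverse → subject.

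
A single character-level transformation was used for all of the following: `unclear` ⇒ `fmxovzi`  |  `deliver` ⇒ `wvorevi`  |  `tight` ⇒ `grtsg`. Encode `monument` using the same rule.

nlmfnvmg

Letters are reflected about the middle of the alphabet (position → 25−position): Atbash.
Applying it to monument: m↔n, o↔l, n↔m, u↔f, m↔n, e↔v, n↔m, t↔g.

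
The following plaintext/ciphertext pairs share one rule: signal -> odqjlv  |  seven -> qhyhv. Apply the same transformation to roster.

The output letters match the input read backwards, each shifted +3: signal reversed is langis. The word is reversed, then every letter is shifted forward by 3.
On roster: reverse → retsor; then shift: r+3=u, e+3=h, t+3=w, s+3=v, o+3=r, r+3=u.

uhwvru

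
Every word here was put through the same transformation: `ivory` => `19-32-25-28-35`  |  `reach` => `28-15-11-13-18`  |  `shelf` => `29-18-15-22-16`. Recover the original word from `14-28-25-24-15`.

drone

i is letter #9 and maps to 19: an offset of 10. Letters become their 1-based position plus 10 (so a→11, b→12, …).
Decoding 14-28-25-24-15: 14→(14−10)÷1=4=d, 28→(28−10)÷1=18=r, 25→(25−10)÷1=15=o, 24→(24−10)÷1=14=n, 15→(15−10)÷1=5=e.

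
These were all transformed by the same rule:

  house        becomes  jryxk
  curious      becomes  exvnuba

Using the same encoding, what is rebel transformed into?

In house: h→j is +2, o→r is +3, u→y is +4, s→x is +5 — the shift increases by 1 each position. Each letter shifts forward by (position + 2), i.e. 2, 3, 4, … — the shift grows by one for each successive letter.
For rebel: r+2=t, e+3=h, b+4=f, e+5=j, l+6=r.

thfjr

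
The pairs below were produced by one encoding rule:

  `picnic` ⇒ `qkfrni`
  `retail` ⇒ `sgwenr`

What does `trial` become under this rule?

In picnic: p→q is +1, i→k is +2, c→f is +3, n→r is +4 — the shift increases by 1 each position. Each letter shifts forward by (position + 1), i.e. 1, 2, 3, … — the shift grows by one for each successive letter.
On trial: t+1=u, r+2=t, i+3=l, a+4=e, l+5=q.

utleq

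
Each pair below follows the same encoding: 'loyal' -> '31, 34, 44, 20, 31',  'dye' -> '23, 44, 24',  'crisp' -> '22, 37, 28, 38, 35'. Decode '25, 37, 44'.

Each letter is replaced by its alphabet position (a=1..z=26) + 19.
Undoing it on 25, 37, 44: 25→(25−19)÷1=6=f, 37→(37−19)÷1=18=r, 44→(44−19)÷1=25=y.

fry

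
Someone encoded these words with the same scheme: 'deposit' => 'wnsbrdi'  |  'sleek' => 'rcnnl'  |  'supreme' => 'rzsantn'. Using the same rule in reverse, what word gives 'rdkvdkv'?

singing

d(3)→w(22) and e(4)→n(13) fit y≡17x+23 (mod 26); the inverse of 17 mod 26 is 23. This is an affine cipher: with a=0,…,z=25, each position x becomes (17x+23) mod 26.
Reversing it on rdkvdkv: r(17)→23·(17−23)≡18=s; d(3)→23·(3−23)≡8=i; k(10)→23·(10−23)≡13=n; v(21)→23·(21−23)≡6=g; d(3)→23·(3−23)≡8=i; k(10)→23·(10−23)≡13=n; v(21)→23·(21−23)≡6=g (all mod 26).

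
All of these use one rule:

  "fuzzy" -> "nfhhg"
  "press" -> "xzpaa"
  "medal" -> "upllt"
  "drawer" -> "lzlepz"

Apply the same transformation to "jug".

rfo

The shift depends on letter class: consonant f→n is +8, but vowel u→f is +11. Vowels shift forward by 11 and consonants shift forward by 8.
For jug: j(cons)+8=r, u(vowel)+11=f, g(cons)+8=o.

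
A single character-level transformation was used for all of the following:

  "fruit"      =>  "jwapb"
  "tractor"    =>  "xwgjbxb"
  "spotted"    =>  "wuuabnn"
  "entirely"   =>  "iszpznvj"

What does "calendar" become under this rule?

gfrlvmkc

In fruit: f→j is +4, r→w is +5, u→a is +6, i→p is +7 — the shift increases by 1 each position. Each letter shifts forward by (position + 4), i.e. 4, 5, 6, … — the shift grows by one for each successive letter.
For calendar: c+4=g, a+5=f, l+6=r, e+7=l, n+8=v, d+9=m, a+10=k, r+11=c.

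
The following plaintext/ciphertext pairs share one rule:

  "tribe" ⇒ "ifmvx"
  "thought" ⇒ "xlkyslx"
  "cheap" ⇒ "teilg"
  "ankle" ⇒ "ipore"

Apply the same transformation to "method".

hslxiq

Two steps: reverse the string, then apply a Caesar shift of +4.
Applying it to method: reverse → dohtem; then shift: d+4=h, o+4=s, h+4=l, t+4=x, e+4=i, m+4=q.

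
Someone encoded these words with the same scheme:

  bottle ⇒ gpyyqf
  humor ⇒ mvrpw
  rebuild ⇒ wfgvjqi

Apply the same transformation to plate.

The shift depends on letter class: consonant b→g is +5, but vowel o→p is +1. The rule splits by letter class: vowels +1, consonants +5.
For plate: p(cons)+5=u, l(cons)+5=q, a(vowel)+1=b, t(cons)+5=y, e(vowel)+1=f.

uqbyf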